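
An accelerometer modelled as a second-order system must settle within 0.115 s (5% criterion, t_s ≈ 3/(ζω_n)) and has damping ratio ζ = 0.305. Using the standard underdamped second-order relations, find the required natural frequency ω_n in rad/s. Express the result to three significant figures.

ω_n ≈ 85.5 rad/s

Rearranging t_s ≈ 3/(ζω_n) gives ω_n = 3/(ζ·t_s) = 3/(0.305 × 0.115) = 85.5 rad/s.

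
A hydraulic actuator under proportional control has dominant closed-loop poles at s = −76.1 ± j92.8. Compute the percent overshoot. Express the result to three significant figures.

The poles are at −σ ± jω_d with σ = 76.1 and ω_d = 92.8, so ω_n = √(σ²+ω_d²) = 120 rad/s and ζ = σ/ω_n = 0.634.
%OS = 100 e^{−πζ/√(1−ζ²)} with ζ = 0.634 gives 7.61%.

%OS ≈ 7.61%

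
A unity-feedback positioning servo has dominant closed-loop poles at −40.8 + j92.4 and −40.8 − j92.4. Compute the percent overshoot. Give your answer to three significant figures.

%OS ≈ 25.0%

|pole| = ω_n = √(40.8² + 92.4²) = 101 rad/s; ζ = cos θ = σ/ω_n = 0.404.
Overshoot: exp(−π·0.404/√(1−0.404²)) = 0.250, i.e. 25.0%.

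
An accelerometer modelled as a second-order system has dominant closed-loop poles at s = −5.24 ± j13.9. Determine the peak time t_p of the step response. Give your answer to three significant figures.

t_p ≈ 0.226 s

t_p = π/ω_d with ω_d = 13.9 (the imaginary part), so t_p = 0.226 s.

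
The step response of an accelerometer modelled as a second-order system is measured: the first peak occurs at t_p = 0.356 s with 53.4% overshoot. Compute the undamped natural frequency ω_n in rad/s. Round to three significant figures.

ζ from %OS: ζ = |ln 0.534|/√(π²+ln²0.534) = 0.196.
From t_p = π/ω_d, ω_d = π/0.356 = 8.82 rad/s, so ω_n = ω_d/√(1−ζ²) = 9.00 rad/s.

ω_n ≈ 9.00 rad/s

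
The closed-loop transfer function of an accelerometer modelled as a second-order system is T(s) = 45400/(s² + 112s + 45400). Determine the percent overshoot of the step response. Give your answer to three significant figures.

Matching coefficients with s² + 2ζω_n s + ω_n² gives ω_n² = 45400 ⇒ ω_n = 213 rad/s, and ζ = 112/(2ω_n) = 0.263.
%OS = 100·exp(−πζ/√(1−ζ²)) = 42.5%.

%OS ≈ 42.5%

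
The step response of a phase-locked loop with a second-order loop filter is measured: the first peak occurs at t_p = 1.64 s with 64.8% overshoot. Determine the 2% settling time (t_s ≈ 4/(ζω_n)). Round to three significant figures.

From the overshoot, ζ = −ln(OS)/√(π²+ln²(OS)) = 0.137.
t_p = π/ω_d ⇒ ω_d = 1.92 rad/s; then ω_n = ω_d/√(1−ζ²) = 1.93 rad/s.
t_s ≈ 4/(ζω_n) = 4/(0.137·1.93) = 15.1 s.

t_s ≈ 15.1 s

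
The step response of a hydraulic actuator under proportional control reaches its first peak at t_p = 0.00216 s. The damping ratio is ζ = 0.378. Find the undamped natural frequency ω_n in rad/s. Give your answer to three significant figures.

Peak time t_p = π/ω_d, so ω_d = π/t_p = π/0.00216 = 1450 rad/s.
ω_n = ω_d/√(1−ζ²) = 1450/√0.857 = 1570 rad/s.

ω_n ≈ 1570 rad/s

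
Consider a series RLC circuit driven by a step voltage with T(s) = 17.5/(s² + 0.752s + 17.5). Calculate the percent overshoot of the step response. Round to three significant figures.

%OS ≈ 75.3%

Comparing the denominator to s² + 2ζω_n s + ω_n²: ω_n = √17.5 = 4.18 rad/s, and 2ζω_n = 0.752 so ζ = 0.752/(2·4.18) = 0.0899.
%OS = 100 e^{−πζ/√(1−ζ²)} with ζ = 0.0899 gives 75.3%.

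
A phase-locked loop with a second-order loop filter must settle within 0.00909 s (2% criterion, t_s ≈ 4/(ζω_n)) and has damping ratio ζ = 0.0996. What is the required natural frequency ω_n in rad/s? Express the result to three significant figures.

ω_n ≈ 4420 rad/s

Rearranging t_s ≈ 4/(ζω_n) gives ω_n = 4/(ζ·t_s) = 4/(0.0996 × 0.00909) = 4420 rad/s.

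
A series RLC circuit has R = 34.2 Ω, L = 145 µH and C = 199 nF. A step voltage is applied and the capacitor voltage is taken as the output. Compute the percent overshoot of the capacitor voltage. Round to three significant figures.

%OS ≈ 7.64%

For a series RLC circuit (capacitor voltage as output), ω_n = 1/√(LC) = 1/√(145 µH · 199 nF) = 186000 rad/s.
ζ = (R/2)·√(C/L) = (34.2/2)·√(199 nF/145 µH) = 0.633.
%OS = 100·exp(−πζ/√(1−ζ²)) = 7.64%.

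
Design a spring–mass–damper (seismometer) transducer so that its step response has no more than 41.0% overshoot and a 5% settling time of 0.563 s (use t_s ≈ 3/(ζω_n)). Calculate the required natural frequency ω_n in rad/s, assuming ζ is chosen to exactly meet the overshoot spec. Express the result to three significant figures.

From %OS = 100·exp(−πζ/√(1−ζ²)), invert to get ζ = −ln(OS)/√(π² + ln²(OS)) with OS = 0.410.
−ln 0.410 = 0.8916, so ζ = 0.8916/√(π² + 0.7949) = 0.273.
From t_s ≈ 3/(ζω_n): ω_n = 3/(ζ·t_s) = 3/(0.273·0.563) = 19.5 rad/s.

ω_n ≈ 19.5 rad/s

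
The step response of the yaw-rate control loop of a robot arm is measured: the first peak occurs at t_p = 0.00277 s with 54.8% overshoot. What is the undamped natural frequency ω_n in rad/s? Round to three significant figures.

The overshoot fixes ζ = −ln(OS)/√(π²+ln²(OS)) = 0.188.
t_p = π/ω_d ⇒ ω_d = 1130 rad/s; then ω_n = ω_d/√(1−ζ²) = 1150 rad/s.

ω_n ≈ 1150 rad/s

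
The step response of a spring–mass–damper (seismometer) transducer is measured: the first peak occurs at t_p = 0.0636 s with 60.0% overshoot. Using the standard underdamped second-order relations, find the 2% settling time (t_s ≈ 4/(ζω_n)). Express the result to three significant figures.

ζ from %OS: ζ = |ln 0.600|/√(π²+ln²0.600) = 0.160.
t_p = π/ω_d ⇒ ω_d = 49.4 rad/s; then ω_n = ω_d/√(1−ζ²) = 50.0 rad/s.
t_s ≈ 4/(ζω_n) = 4/(0.160·50.0) = 0.498 s.

t_s ≈ 0.498 s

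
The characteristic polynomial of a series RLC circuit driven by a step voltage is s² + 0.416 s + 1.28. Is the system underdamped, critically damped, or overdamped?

underdamped

a² − 4b = 0.416² − 4·1.28 < 0 (complex roots); the system is underdamped.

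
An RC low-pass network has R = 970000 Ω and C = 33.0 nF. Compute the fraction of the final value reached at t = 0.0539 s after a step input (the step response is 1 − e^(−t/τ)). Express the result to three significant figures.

y/y_∞ ≈ 0.814

τ = RC = 970000 × 33.0 nF = 0.0320 s.
y(t)/y_∞ = 1 − e^(−t/τ) = 1 − e^(−0.0539/0.0320) = 1 − e^(−1.68) = 0.814.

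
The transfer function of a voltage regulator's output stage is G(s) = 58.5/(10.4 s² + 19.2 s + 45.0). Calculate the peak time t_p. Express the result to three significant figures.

t_p ≈ 1.69 s

Dividing through by 10.4: denominator becomes s² + 1.846 s + 4.327.
So ω_n = √4.327 = 2.08 rad/s and ζ = 1.846/(2·2.08) = 0.444.
ω_d = 2.08·√(1 − 0.444²) = 1.86 rad/s. t_p = π/ω_d = 1.69 s.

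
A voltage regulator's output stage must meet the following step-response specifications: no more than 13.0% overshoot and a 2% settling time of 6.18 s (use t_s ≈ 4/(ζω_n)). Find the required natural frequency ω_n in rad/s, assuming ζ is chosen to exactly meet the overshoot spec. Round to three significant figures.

ζ = −ln(OS)/√(π² + (ln OS)²). With OS = 0.130, ln OS = −2.040 and ζ = 2.040/3.746 = 0.545.
Then ω_n = 4/(ζ t_s) = 4/(0.545 × 6.18) = 1.19 rad/s.

ω_n ≈ 1.19 rad/s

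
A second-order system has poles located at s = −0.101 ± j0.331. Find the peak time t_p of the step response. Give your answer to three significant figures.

t_p ≈ 9.49 s

t_p = π/ω_d with ω_d = 0.331 (the imaginary part), so t_p = 9.49 s.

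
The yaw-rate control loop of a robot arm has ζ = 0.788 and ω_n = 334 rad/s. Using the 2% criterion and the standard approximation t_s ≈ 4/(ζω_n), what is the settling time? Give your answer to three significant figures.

t_s ≈ 0.0152 s

t_s ≈ 4/(ζω_n) = 4/(0.788 × 334) = 0.0152 s.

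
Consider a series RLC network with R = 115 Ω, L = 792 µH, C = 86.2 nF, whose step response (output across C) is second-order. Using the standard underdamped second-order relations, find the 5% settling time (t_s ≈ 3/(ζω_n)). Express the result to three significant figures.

t_s ≈ 0.0000413 s

For a series RLC circuit (capacitor voltage as output), ω_n = 1/√(LC) = 1/√(792 µH · 86.2 nF) = 121000 rad/s.
ζ = (R/2)·√(C/L) = (115/2)·√(86.2 nF/792 µH) = 0.600.
t_s ≈ 3/(ζω_n) = 0.0000413 s.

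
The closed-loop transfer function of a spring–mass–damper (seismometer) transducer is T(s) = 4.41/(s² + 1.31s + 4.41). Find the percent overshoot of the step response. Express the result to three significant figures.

ω_n = √4.41 = 2.10 rad/s; ζ = 1.31/(2·2.10) = 0.312.
Overshoot: exp(−π·0.312/√(1−0.312²)) = 0.357, i.e. 35.7%.

%OS ≈ 35.7%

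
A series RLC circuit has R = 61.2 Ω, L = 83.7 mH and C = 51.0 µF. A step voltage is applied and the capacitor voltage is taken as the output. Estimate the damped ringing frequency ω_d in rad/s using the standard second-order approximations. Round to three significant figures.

ω_d ≈ 317 rad/s

For a series RLC circuit (capacitor voltage as output), ω_n = 1/√(LC) = 1/√(83.7 mH · 51.0 µF) = 484 rad/s.
ζ = (R/2)·√(C/L) = (61.2/2)·√(51.0 µF/83.7 mH) = 0.755.
ω_d = 484·√(1 − 0.755²) = 317 rad/s.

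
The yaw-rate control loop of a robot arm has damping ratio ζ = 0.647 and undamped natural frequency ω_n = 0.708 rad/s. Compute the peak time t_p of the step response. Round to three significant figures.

The damped frequency is ω_d = ω_n√(1−ζ²) = 0.708·√(1−0.419) = 0.540 rad/s.
Peak time t_p = π/ω_d = π/0.540 = 5.82 s.

t_p ≈ 5.82 s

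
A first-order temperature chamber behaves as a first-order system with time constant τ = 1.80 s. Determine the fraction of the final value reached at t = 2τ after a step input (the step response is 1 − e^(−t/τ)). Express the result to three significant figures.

y/y_∞ ≈ 0.865

y(t)/y_∞ = 1 − e^(−t/τ) = 1 − e^(−2) = 1 − e^(−2.00) = 0.865.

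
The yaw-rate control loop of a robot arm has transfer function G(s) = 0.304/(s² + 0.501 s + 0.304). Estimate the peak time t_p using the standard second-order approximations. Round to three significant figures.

t_p ≈ 6.40 s

Comparing the denominator to s² + 2ζω_n s + ω_n²: ω_n = √0.304 = 0.551 rad/s, and 2ζω_n = 0.501 so ζ = 0.501/(2·0.551) = 0.454.
The damped frequency ω_d = ω_n√(1−ζ²) = 0.491 rad/s. Then t_p = π/ω_d = 6.40 s.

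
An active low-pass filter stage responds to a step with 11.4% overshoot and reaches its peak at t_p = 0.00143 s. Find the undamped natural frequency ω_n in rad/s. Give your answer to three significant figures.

ζ from %OS: ζ = |ln 0.114|/√(π²+ln²0.114) = 0.569.
t_p = π/ω_d ⇒ ω_d = 2200 rad/s; then ω_n = ω_d/√(1−ζ²) = 2670 rad/s.

ω_n ≈ 2670 rad/s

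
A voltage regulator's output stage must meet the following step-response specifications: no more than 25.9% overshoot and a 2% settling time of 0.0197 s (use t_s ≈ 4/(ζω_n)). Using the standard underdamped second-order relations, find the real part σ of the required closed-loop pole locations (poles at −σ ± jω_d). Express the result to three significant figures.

The settling-time spec alone fixes σ = ζω_n = 4/t_s = 4/0.0197 = 203.
(Overshoot then fixes ζ = 0.395 and hence ω_d = σ·√(1−ζ²)/ζ = 472 rad/s.)

σ ≈ 203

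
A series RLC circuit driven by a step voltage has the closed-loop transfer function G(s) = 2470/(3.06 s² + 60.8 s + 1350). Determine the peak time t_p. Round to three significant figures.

Dividing through by 3.06: denominator becomes s² + 19.87 s + 441.2.
So ω_n = √441.2 = 21.0 rad/s and ζ = 19.87/(2·21.0) = 0.473.
ω_d = 21.0·√(1 − 0.473²) = 18.5 rad/s. t_p = π/ω_d = 0.170 s.

t_p ≈ 0.170 s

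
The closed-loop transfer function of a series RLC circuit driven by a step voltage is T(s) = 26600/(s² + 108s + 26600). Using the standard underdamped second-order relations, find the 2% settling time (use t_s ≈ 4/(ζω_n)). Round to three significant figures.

Matching coefficients with s² + 2ζω_n s + ω_n² gives ω_n² = 26600 ⇒ ω_n = 163 rad/s, and ζ = 108/(2ω_n) = 0.331.
t_s ≈ 4/(ζω_n) = 4/(0.331·163) = 0.0741 s.

t_s ≈ 0.0741 s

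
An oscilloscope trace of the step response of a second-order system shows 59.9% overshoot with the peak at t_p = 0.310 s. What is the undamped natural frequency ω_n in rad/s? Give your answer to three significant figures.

ζ from %OS: ζ = |ln 0.599|/√(π²+ln²0.599) = 0.161.
t_p = π/ω_d ⇒ ω_d = 10.1 rad/s; then ω_n = ω_d/√(1−ζ²) = 10.3 rad/s.

ω_n ≈ 10.3 rad/s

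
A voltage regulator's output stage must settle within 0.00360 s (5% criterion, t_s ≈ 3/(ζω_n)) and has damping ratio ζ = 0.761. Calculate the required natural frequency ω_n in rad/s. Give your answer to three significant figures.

ω_n ≈ 1100 rad/s

Rearranging t_s ≈ 3/(ζω_n) gives ω_n = 3/(ζ·t_s) = 3/(0.761 × 0.00360) = 1100 rad/s.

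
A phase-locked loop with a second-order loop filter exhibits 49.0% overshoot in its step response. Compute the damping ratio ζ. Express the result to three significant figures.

ζ ≈ 0.221

From %OS = 100·exp(−πζ/√(1−ζ²)), invert to get ζ = −ln(OS)/√(π² + ln²(OS)) with OS = 0.490.
−ln 0.490 = 0.7133, so ζ = 0.7133/√(π² + 0.5089) = 0.221.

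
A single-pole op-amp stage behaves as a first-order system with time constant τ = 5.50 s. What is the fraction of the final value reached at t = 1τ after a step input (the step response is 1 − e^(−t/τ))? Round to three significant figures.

y(t)/y_∞ = 1 − e^(−t/τ) = 1 − e^(−1) = 1 − e^(−1.00) = 0.632.

y/y_∞ ≈ 0.632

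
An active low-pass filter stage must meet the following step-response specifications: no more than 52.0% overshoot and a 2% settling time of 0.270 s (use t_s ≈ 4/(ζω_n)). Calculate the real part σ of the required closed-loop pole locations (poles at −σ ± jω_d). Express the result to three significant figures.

The settling-time spec alone fixes σ = ζω_n = 4/t_s = 4/0.270 = 14.8.
(Overshoot then fixes ζ = 0.204 and hence ω_d = σ·√(1−ζ²)/ζ = 71.2 rad/s.)

σ ≈ 14.8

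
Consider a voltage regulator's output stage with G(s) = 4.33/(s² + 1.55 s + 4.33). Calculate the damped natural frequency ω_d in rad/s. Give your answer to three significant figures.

Comparing the denominator to s² + 2ζω_n s + ω_n²: ω_n = √4.33 = 2.08 rad/s, and 2ζω_n = 1.55 so ζ = 1.55/(2·2.08) = 0.372.
The damped frequency ω_d = ω_n√(1−ζ²) = 1.93 rad/s.

ω_d ≈ 1.93 rad/s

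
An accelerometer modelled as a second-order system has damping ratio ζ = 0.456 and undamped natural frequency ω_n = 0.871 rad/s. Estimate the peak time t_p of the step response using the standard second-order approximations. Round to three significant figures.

The damped frequency is ω_d = ω_n√(1−ζ²) = 0.871·√(1−0.208) = 0.775 rad/s.
Peak time t_p = π/ω_d = π/0.775 = 4.05 s.

t_p ≈ 4.05 s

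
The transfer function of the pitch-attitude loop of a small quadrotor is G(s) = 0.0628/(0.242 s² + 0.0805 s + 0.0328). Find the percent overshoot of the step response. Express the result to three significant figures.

%OS ≈ 20.4%

Dividing through by 0.242: denominator becomes s² + 0.3326 s + 0.1355.
So ω_n = √0.1355 = 0.368 rad/s and ζ = 0.3326/(2·0.368) = 0.452.
Overshoot: exp(−π·0.452/√(1−0.452²)) = 0.204, i.e. 20.4%.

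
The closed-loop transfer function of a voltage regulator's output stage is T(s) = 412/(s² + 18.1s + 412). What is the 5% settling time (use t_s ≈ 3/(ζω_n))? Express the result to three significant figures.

t_s ≈ 0.331 s

ω_n = √412 = 20.3 rad/s; ζ = 18.1/(2·20.3) = 0.446.
t_s ≈ 3/(ζω_n) = 3/(0.446·20.3) = 0.331 s.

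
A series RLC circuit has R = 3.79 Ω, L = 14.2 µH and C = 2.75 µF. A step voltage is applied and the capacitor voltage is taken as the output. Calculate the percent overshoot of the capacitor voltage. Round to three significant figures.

%OS ≈ 0.867%

For a series RLC circuit (capacitor voltage as output), ω_n = 1/√(LC) = 1/√(14.2 µH · 2.75 µF) = 160000 rad/s.
ζ = (R/2)·√(C/L) = (3.79/2)·√(2.75 µF/14.2 µH) = 0.834.
%OS = 100 e^{−πζ/√(1−ζ²)} with ζ = 0.834 gives 0.867%.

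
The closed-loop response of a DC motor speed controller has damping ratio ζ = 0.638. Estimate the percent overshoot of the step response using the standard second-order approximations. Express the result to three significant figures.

For an underdamped second-order system, %OS = 100·exp(−πζ/√(1−ζ²)).
πζ/√(1−ζ²) = π·0.638/√(1−0.407) = 2.603, so %OS = 100·e^(−2.603) = 7.41%.

%OS ≈ 7.41%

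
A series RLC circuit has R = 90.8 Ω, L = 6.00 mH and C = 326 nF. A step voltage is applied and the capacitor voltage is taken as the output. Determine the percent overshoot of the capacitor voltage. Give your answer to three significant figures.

For a series RLC circuit (capacitor voltage as output), ω_n = 1/√(LC) = 1/√(6.00 mH · 326 nF) = 22600 rad/s.
ζ = (R/2)·√(C/L) = (90.8/2)·√(326 nF/6.00 mH) = 0.335.
%OS = 100 e^{−πζ/√(1−ζ²)} with ζ = 0.335 gives 32.8%.

%OS ≈ 32.8%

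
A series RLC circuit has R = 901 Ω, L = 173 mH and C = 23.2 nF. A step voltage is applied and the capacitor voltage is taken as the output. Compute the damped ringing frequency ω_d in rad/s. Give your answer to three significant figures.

For a series RLC circuit (capacitor voltage as output), ω_n = 1/√(LC) = 1/√(173 mH · 23.2 nF) = 15800 rad/s.
ζ = (R/2)·√(C/L) = (901/2)·√(23.2 nF/173 mH) = 0.165.
The damped frequency ω_d = ω_n√(1−ζ²) = 15600 rad/s.

ω_d ≈ 15600 rad/s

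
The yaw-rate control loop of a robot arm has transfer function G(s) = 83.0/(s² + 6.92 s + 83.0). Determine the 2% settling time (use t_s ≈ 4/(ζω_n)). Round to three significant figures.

t_s ≈ 1.16 s

Comparing the denominator to s² + 2ζω_n s + ω_n²: ω_n = √83.0 = 9.11 rad/s, and 2ζω_n = 6.92 so ζ = 6.92/(2·9.11) = 0.380.
t_s ≈ 4/(ζω_n) = 4/(0.380·9.11) = 1.16 s.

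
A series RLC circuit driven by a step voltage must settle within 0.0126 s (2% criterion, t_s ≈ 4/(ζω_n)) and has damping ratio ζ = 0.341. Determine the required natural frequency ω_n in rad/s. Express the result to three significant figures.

ω_n ≈ 931 rad/s

Rearranging t_s ≈ 4/(ζω_n) gives ω_n = 4/(ζ·t_s) = 4/(0.341 × 0.0126) = 931 rad/s.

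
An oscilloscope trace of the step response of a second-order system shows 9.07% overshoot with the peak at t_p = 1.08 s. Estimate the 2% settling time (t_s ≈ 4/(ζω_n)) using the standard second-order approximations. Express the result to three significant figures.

From the overshoot, ζ = −ln(OS)/√(π²+ln²(OS)) = 0.607.
From t_p = π/ω_d, ω_d = π/1.08 = 2.91 rad/s, so ω_n = ω_d/√(1−ζ²) = 3.66 rad/s.
t_s ≈ 4/(ζω_n) = 4/(0.607·3.66) = 1.80 s.

t_s ≈ 1.80 s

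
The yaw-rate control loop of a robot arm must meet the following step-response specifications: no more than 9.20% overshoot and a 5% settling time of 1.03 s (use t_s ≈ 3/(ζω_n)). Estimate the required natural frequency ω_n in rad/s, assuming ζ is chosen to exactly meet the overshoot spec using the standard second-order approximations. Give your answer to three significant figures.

ω_n ≈ 4.82 rad/s

From %OS = 100·exp(−πζ/√(1−ζ²)), invert to get ζ = −ln(OS)/√(π² + ln²(OS)) with OS = 0.0920.
−ln 0.0920 = 2.386, so ζ = 2.386/√(π² + 5.693) = 0.605.
From t_s ≈ 3/(ζω_n): ω_n = 3/(ζ·t_s) = 3/(0.605·1.03) = 4.82 rad/s.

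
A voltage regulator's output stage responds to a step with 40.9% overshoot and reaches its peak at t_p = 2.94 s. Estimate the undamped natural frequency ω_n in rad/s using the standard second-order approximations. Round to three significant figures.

From the overshoot, ζ = −ln(OS)/√(π²+ln²(OS)) = 0.274.
t_p = π/ω_d ⇒ ω_d = 1.07 rad/s; then ω_n = ω_d/√(1−ζ²) = 1.11 rad/s.

ω_n ≈ 1.11 rad/s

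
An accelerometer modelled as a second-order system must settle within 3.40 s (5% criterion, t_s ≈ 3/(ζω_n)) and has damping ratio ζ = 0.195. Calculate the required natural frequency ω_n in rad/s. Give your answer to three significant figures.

Rearranging t_s ≈ 3/(ζω_n) gives ω_n = 3/(ζ·t_s) = 3/(0.195 × 3.40) = 4.52 rad/s.

ω_n ≈ 4.52 rad/s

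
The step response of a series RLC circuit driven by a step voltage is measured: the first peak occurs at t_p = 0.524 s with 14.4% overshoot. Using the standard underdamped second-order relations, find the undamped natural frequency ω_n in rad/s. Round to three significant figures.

ω_n ≈ 7.04 rad/s

ζ from %OS: ζ = |ln 0.144|/√(π²+ln²0.144) = 0.525.
t_p = π/ω_d ⇒ ω_d = 6.00 rad/s; then ω_n = ω_d/√(1−ζ²) = 7.04 rad/s.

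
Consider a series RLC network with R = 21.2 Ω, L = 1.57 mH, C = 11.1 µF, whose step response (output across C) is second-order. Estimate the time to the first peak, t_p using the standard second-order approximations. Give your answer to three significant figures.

t_p ≈ 0.000915 s

For a series RLC circuit (capacitor voltage as output), ω_n = 1/√(LC) = 1/√(1.57 mH · 11.1 µF) = 7580 rad/s.
ζ = (R/2)·√(C/L) = (21.2/2)·√(11.1 µF/1.57 mH) = 0.891.
ω_d = 7580·√(1 − 0.891²) = 3430 rad/s. t_p = π/ω_d = 0.000915 s.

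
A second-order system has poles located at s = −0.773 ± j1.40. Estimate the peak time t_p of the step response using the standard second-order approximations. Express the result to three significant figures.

t_p = π/ω_d with ω_d = 1.40 (the imaginary part), so t_p = 2.24 s.

t_p ≈ 2.24 s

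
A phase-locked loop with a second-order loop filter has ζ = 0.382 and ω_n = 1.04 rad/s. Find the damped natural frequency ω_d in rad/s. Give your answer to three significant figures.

ω_d = ω_n√(1−ζ²) = 1.04·√0.854 = 0.961 rad/s.

ω_d ≈ 0.961 rad/s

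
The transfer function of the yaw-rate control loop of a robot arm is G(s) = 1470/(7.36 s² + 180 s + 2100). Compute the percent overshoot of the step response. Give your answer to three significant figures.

Dividing through by 7.36: denominator becomes s² + 24.46 s + 285.3.
So ω_n = √285.3 = 16.9 rad/s and ζ = 24.46/(2·16.9) = 0.724.
Overshoot: exp(−π·0.724/√(1−0.724²)) = 0.0370, i.e. 3.70%.

%OS ≈ 3.70%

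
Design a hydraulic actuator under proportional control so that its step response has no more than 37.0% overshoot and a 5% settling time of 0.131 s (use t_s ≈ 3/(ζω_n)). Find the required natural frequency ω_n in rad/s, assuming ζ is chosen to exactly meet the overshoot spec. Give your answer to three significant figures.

Inverting the overshoot relation: ζ = |ln 0.370|/√(π² + ln²0.370) = 0.302.
Then ω_n = 3/(ζ t_s) = 3/(0.302 × 0.131) = 75.9 rad/s.

ω_n ≈ 75.9 rad/s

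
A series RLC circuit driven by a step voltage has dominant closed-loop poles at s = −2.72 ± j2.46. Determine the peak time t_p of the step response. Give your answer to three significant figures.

t_p ≈ 1.28 s

t_p = π/ω_d with ω_d = 2.46 (the imaginary part), so t_p = 1.28 s.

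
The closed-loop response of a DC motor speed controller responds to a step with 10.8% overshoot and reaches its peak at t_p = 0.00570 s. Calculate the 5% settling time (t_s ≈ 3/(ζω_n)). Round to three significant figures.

The overshoot fixes ζ = −ln(OS)/√(π²+ln²(OS)) = 0.578.
From t_p = π/ω_d, ω_d = π/0.00570 = 551 rad/s, so ω_n = ω_d/√(1−ζ²) = 675 rad/s.
t_s ≈ 3/(ζω_n) = 3/(0.578·675) = 0.00768 s.

t_s ≈ 0.00768 s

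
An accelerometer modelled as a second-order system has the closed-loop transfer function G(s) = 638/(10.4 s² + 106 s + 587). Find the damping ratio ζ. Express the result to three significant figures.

ζ ≈ 0.678

Dividing through by 10.4: denominator becomes s² + 10.19 s + 56.44.
So ω_n = √56.44 = 7.51 rad/s and ζ = 10.19/(2·7.51) = 0.678.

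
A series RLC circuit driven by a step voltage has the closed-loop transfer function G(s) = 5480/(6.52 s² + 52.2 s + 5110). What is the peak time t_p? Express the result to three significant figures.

t_p ≈ 0.113 s

Dividing through by 6.52: denominator becomes s² + 8.006 s + 783.7.
So ω_n = √783.7 = 28.0 rad/s and ζ = 8.006/(2·28.0) = 0.143.
ω_d = 28.0·√(1 − 0.143²) = 27.7 rad/s. t_p = π/ω_d = 0.113 s.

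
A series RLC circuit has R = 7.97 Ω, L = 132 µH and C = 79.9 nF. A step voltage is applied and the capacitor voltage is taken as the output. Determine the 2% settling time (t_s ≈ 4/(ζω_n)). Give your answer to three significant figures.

t_s ≈ 0.000132 s

For a series RLC circuit (capacitor voltage as output), ω_n = 1/√(LC) = 1/√(132 µH · 79.9 nF) = 308000 rad/s.
ζ = (R/2)·√(C/L) = (7.97/2)·√(79.9 nF/132 µH) = 0.0980.
t_s ≈ 4/(ζω_n) = 0.000132 s.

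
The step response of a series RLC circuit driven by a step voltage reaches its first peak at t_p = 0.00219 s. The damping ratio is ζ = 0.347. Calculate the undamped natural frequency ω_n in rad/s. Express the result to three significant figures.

ω_n ≈ 1530 rad/s

Peak time t_p = π/ω_d, so ω_d = π/t_p = π/0.00219 = 1430 rad/s.
ω_n = ω_d/√(1−ζ²) = 1430/√0.880 = 1530 rad/s.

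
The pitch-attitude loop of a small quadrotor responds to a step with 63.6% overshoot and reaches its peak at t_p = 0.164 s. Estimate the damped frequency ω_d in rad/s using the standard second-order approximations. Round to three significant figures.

ω_d ≈ 19.2 rad/s

t_p = π/ω_d, so ω_d = π/0.164 = 19.2 rad/s.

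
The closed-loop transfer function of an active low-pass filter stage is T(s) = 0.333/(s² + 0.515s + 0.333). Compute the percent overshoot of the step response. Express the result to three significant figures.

%OS ≈ 20.9%

ω_n = √0.333 = 0.577 rad/s; ζ = 0.515/(2·0.577) = 0.446.
%OS = 100 e^{−πζ/√(1−ζ²)} with ζ = 0.446 gives 20.9%.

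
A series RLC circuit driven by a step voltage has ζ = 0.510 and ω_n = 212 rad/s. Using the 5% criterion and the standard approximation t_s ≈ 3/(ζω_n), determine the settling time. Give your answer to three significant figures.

t_s ≈ 3/(ζω_n) = 3/(0.510 × 212) = 0.0277 s.

t_s ≈ 0.0277 s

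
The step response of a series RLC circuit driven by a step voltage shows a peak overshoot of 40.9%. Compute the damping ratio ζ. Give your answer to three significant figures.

ζ = −ln(OS)/√(π² + (ln OS)²). With OS = 0.409, ln OS = −0.8940 and ζ = 0.8940/3.266 = 0.274.

ζ ≈ 0.274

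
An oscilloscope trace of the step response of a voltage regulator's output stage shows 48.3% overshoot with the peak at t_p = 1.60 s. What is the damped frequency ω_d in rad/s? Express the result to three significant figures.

t_p = π/ω_d, so ω_d = π/1.60 = 1.96 rad/s.

ω_d ≈ 1.96 rad/s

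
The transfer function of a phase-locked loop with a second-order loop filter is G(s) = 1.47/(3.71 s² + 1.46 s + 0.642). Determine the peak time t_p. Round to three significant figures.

Dividing through by 3.71: denominator becomes s² + 0.3935 s + 0.1730.
So ω_n = √0.1730 = 0.416 rad/s and ζ = 0.3935/(2·0.416) = 0.473.
The damped frequency ω_d = ω_n√(1−ζ²) = 0.367 rad/s. t_p = π/ω_d = 8.57 s.

t_p ≈ 8.57 s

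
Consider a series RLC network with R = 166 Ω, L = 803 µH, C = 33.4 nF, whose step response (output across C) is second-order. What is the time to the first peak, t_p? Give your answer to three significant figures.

t_p ≈ 0.0000193 s

For a series RLC circuit (capacitor voltage as output), ω_n = 1/√(LC) = 1/√(803 µH · 33.4 nF) = 193000 rad/s.
ζ = (R/2)·√(C/L) = (166/2)·√(33.4 nF/803 µH) = 0.535.
ω_d = ω_n√(1−ζ²) = 163000 rad/s. t_p = π/ω_d = 0.0000193 s.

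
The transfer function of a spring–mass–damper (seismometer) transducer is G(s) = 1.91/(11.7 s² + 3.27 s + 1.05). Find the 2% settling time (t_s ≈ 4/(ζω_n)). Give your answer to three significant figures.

Dividing through by 11.7: denominator becomes s² + 0.2795 s + 0.08974.
So ω_n = √0.08974 = 0.300 rad/s and ζ = 0.2795/(2·0.300) = 0.466.
t_s ≈ 4/(ζω_n) = 28.6 s.

t_s ≈ 28.6 s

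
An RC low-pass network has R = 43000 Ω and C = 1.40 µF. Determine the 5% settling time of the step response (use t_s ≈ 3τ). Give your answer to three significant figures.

τ = RC = 43000 × 1.40 µF = 0.0602 s.
t_s ≈ 3τ = 0.181 s.

t_s ≈ 0.181 s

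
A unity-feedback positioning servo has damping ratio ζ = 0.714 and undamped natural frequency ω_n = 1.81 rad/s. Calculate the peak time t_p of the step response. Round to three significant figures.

t_p ≈ 2.48 s

The damped frequency is ω_d = ω_n√(1−ζ²) = 1.81·√(1−0.510) = 1.27 rad/s.
Peak time t_p = π/ω_d = π/1.27 = 2.48 s.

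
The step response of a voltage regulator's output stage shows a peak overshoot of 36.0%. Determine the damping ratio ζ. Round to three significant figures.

Inverting the overshoot relation: ζ = |ln 0.360|/√(π² + ln²0.360) = 0.309.

ζ ≈ 0.309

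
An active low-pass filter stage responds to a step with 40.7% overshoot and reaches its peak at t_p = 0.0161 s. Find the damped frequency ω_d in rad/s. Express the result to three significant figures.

ω_d ≈ 195 rad/s

t_p = π/ω_d, so ω_d = π/0.0161 = 195 rad/s.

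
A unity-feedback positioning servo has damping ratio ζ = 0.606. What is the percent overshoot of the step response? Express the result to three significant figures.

For an underdamped second-order system, %OS = 100·exp(−πζ/√(1−ζ²)).
πζ/√(1−ζ²) = π·0.606/√(1−0.367) = 2.393, so %OS = 100·e^(−2.393) = 9.13%.

%OS ≈ 9.13%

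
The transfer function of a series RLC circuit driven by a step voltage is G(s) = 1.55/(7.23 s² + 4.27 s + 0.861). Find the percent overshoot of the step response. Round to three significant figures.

Dividing through by 7.23: denominator becomes s² + 0.5906 s + 0.1191.
So ω_n = √0.1191 = 0.345 rad/s and ζ = 0.5906/(2·0.345) = 0.856.
Overshoot: exp(−π·0.856/√(1−0.856²)) = 0.00554, i.e. 0.554%.

%OS ≈ 0.554%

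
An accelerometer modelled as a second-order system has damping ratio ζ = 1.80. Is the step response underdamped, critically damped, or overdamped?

Since ζ = 1.80 > 1, the system is overdamped.

overdamped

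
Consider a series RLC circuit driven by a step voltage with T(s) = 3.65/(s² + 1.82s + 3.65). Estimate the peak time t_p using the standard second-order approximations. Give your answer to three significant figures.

t_p ≈ 1.87 s

Comparing the denominator to s² + 2ζω_n s + ω_n²: ω_n = √3.65 = 1.91 rad/s, and 2ζω_n = 1.82 so ζ = 1.82/(2·1.91) = 0.476.
The damped frequency ω_d = ω_n√(1−ζ²) = 1.68 rad/s. Then t_p = π/ω_d = 1.87 s.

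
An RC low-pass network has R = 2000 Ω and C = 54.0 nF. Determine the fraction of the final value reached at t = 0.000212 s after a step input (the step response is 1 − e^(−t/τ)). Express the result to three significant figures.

τ = RC = 2000 × 54.0 nF = 0.000108 s.
y(t)/y_∞ = 1 − e^(−t/τ) = 1 − e^(−0.000212/0.000108) = 1 − e^(−1.96) = 0.860.

y/y_∞ ≈ 0.860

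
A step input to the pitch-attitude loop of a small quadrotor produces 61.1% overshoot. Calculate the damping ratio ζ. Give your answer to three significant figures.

ζ ≈ 0.155

Inverting the overshoot relation: ζ = |ln 0.611|/√(π² + ln²0.611) = 0.155.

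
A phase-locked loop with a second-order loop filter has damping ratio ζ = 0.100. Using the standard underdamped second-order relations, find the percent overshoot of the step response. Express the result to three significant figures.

For an underdamped second-order system, %OS = 100·exp(−πζ/√(1−ζ²)).
πζ/√(1−ζ²) = π·0.100/√(1−0.0100) = 0.3157, so %OS = 100·e^(−0.3157) = 72.9%.

%OS ≈ 72.9%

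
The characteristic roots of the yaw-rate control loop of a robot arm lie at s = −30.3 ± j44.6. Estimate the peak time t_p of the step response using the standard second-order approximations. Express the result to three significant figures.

t_p = π/ω_d with ω_d = 44.6 (the imaginary part), so t_p = 0.0704 s.

t_p ≈ 0.0704 s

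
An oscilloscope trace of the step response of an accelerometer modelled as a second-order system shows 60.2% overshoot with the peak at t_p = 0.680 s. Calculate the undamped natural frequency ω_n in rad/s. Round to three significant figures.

From the overshoot, ζ = −ln(OS)/√(π²+ln²(OS)) = 0.159.
From t_p = π/ω_d, ω_d = π/0.680 = 4.62 rad/s, so ω_n = ω_d/√(1−ζ²) = 4.68 rad/s.

ω_n ≈ 4.68 rad/s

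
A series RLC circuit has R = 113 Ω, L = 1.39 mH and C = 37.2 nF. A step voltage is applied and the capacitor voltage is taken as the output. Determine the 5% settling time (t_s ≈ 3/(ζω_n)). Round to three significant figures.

For a series RLC circuit (capacitor voltage as output), ω_n = 1/√(LC) = 1/√(1.39 mH · 37.2 nF) = 139000 rad/s.
ζ = (R/2)·√(C/L) = (113/2)·√(37.2 nF/1.39 mH) = 0.292.
t_s ≈ 3/(ζω_n) = 0.0000738 s.

t_s ≈ 0.0000738 s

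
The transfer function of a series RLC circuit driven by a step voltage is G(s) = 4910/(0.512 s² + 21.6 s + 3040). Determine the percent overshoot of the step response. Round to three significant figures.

Dividing through by 0.512: denominator becomes s² + 42.19 s + 5938.
So ω_n = √5938 = 77.1 rad/s and ζ = 42.19/(2·77.1) = 0.274.
%OS = 100·exp(−πζ/√(1−ζ²)) = 40.9%.

%OS ≈ 40.9%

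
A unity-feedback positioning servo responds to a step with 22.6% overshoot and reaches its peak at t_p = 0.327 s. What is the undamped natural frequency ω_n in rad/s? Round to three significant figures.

ω_n ≈ 10.6 rad/s

The overshoot fixes ζ = −ln(OS)/√(π²+ln²(OS)) = 0.428.
t_p = π/ω_d ⇒ ω_d = 9.61 rad/s; then ω_n = ω_d/√(1−ζ²) = 10.6 rad/s.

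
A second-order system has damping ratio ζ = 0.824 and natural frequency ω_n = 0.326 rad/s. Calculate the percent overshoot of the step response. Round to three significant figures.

%OS ≈ 1.04%

For an underdamped second-order system, %OS = 100·exp(−πζ/√(1−ζ²)).
πζ/√(1−ζ²) = π·0.824/√(1−0.679) = 4.569, so %OS = 100·e^(−4.569) = 1.04%.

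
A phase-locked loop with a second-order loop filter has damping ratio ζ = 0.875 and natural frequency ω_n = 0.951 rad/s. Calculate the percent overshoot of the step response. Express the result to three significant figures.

For an underdamped second-order system, %OS = 100·exp(−πζ/√(1−ζ²)).
πζ/√(1−ζ²) = π·0.875/√(1−0.766) = 5.678, so %OS = 100·e^(−5.678) = 0.342%.

%OS ≈ 0.342%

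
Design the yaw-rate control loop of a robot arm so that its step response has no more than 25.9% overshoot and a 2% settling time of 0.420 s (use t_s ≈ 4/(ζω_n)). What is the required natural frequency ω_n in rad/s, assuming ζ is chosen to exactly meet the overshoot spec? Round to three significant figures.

ω_n ≈ 24.1 rad/s

ζ = −ln(OS)/√(π² + (ln OS)²). With OS = 0.259, ln OS = −1.351 and ζ = 1.351/3.420 = 0.395.
From t_s ≈ 4/(ζω_n): ω_n = 4/(ζ·t_s) = 4/(0.395·0.420) = 24.1 rad/s.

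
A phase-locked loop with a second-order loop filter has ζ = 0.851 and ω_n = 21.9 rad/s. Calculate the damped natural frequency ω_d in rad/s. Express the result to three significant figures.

ω_d ≈ 11.5 rad/s

ω_d = ω_n√(1−ζ²) = 21.9·√0.276 = 11.5 rad/s.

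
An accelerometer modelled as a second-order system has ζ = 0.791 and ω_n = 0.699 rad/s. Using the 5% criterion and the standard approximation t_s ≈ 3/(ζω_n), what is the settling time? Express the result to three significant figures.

t_s ≈ 5.43 s

t_s ≈ 3/(ζω_n) = 3/(0.791 × 0.699) = 5.43 s.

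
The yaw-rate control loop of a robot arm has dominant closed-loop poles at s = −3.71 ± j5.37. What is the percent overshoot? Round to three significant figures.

%OS ≈ 11.4%

|pole| = ω_n = √(3.71² + 5.37²) = 6.53 rad/s; ζ = cos θ = σ/ω_n = 0.568.
Overshoot: exp(−π·0.568/√(1−0.568²)) = 0.114, i.e. 11.4%.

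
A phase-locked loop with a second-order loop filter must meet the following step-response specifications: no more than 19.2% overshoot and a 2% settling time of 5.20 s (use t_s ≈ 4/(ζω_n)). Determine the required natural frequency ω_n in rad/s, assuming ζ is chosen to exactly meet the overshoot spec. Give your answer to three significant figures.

From %OS = 100·exp(−πζ/√(1−ζ²)), invert to get ζ = −ln(OS)/√(π² + ln²(OS)) with OS = 0.192.
−ln 0.192 = 1.650, so ζ = 1.650/√(π² + 2.723) = 0.465.
Then ω_n = 4/(ζ t_s) = 4/(0.465 × 5.20) = 1.65 rad/s.

ω_n ≈ 1.65 rad/s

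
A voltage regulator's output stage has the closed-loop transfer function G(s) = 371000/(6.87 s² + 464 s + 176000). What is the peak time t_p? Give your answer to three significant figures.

t_p ≈ 0.0201 s

Dividing through by 6.87: denominator becomes s² + 67.54 s + 25620.
So ω_n = √25620 = 160 rad/s and ζ = 67.54/(2·160) = 0.211.
ω_d = ω_n√(1−ζ²) = 156 rad/s. t_p = π/ω_d = 0.0201 s.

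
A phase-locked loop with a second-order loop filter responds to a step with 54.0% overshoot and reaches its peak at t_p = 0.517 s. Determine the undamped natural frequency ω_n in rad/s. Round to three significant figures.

From the overshoot, ζ = −ln(OS)/√(π²+ln²(OS)) = 0.192.
t_p = π/ω_d ⇒ ω_d = 6.08 rad/s; then ω_n = ω_d/√(1−ζ²) = 6.19 rad/s.

ω_n ≈ 6.19 rad/s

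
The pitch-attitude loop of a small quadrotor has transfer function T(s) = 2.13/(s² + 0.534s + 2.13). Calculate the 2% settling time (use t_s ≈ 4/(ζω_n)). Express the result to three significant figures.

ω_n = √2.13 = 1.46 rad/s; ζ = 0.534/(2·1.46) = 0.183.
t_s ≈ 4/(ζω_n) = 4/(0.183·1.46) = 15.0 s.

t_s ≈ 15.0 s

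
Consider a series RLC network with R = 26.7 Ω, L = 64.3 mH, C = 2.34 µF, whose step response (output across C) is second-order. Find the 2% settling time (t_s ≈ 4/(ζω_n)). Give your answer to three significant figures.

t_s ≈ 0.0193 s

For a series RLC circuit (capacitor voltage as output), ω_n = 1/√(LC) = 1/√(64.3 mH · 2.34 µF) = 2580 rad/s.
ζ = (R/2)·√(C/L) = (26.7/2)·√(2.34 µF/64.3 mH) = 0.0805.
t_s ≈ 4/(ζω_n) = 0.0193 s.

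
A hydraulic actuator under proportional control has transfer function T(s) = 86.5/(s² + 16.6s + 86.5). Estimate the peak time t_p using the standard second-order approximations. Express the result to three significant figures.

t_p ≈ 0.749 s

ω_n = √86.5 = 9.30 rad/s; ζ = 16.6/(2·9.30) = 0.892.
ω_d = 9.30·√(1 − 0.892²) = 4.20 rad/s. Then t_p = π/ω_d = 0.749 s.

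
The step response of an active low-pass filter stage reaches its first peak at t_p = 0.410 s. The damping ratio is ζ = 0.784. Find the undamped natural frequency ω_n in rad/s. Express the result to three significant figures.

ω_n ≈ 12.3 rad/s

Peak time t_p = π/ω_d, so ω_d = π/t_p = π/0.410 = 7.66 rad/s.
ω_n = ω_d/√(1−ζ²) = 7.66/√0.385 = 12.3 rad/s.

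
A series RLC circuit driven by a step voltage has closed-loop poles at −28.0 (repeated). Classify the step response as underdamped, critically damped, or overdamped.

critically damped

Since there is a repeated negative-real pole, the response is critically damped.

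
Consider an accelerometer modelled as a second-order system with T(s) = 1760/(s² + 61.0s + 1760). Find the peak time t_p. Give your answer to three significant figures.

Matching coefficients with s² + 2ζω_n s + ω_n² gives ω_n² = 1760 ⇒ ω_n = 42.0 rad/s, and ζ = 61.0/(2ω_n) = 0.727.
The damped frequency ω_d = ω_n√(1−ζ²) = 28.8 rad/s. Then t_p = π/ω_d = 0.109 s.

t_p ≈ 0.109 s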